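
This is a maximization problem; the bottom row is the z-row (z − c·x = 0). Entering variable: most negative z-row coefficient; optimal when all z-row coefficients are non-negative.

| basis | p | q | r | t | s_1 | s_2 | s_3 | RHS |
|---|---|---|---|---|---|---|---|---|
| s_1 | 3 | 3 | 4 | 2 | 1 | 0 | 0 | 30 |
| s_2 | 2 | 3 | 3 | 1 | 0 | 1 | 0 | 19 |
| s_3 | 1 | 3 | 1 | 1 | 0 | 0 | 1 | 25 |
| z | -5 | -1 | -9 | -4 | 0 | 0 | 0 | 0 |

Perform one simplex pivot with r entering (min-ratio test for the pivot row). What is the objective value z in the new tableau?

57

Ratio test on column r — row 1: 30/4 = 15/2; row 2: 19/3 = 19/3; row 3: 25/1 = 25. Minimum is 19/3 at row 2 (s_2 leaves); pivot element 3.
Pivot on row 2; the z-row RHS becomes 0 − (-9)·(19/3) = 57.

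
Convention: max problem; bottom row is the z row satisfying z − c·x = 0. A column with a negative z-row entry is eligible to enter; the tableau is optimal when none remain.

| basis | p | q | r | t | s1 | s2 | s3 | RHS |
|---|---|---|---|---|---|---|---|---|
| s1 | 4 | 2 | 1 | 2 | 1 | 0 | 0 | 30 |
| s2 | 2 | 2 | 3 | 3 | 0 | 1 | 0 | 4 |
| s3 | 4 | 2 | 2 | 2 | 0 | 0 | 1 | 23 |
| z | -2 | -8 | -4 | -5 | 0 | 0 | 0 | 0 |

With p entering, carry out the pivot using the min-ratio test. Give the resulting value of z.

4

Ratio test on column p — row 1: 30/4 = 15/2; row 2: 4/2 = 2; row 3: 23/4 = 23/4. Minimum is 2 at row 2 (s2 leaves); pivot element 2.
Pivot on row 2; the z-row RHS becomes 0 − (-2)·2 = 4.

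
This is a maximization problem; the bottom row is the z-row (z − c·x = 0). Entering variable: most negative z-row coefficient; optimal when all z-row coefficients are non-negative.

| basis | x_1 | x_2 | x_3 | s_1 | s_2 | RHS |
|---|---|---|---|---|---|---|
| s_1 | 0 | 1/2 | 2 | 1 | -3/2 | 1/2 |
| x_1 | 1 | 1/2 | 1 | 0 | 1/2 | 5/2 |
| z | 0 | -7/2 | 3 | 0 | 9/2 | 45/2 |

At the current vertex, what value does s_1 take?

s_1 is basic (row 1); its value is the RHS of that row, 1/2.

1/2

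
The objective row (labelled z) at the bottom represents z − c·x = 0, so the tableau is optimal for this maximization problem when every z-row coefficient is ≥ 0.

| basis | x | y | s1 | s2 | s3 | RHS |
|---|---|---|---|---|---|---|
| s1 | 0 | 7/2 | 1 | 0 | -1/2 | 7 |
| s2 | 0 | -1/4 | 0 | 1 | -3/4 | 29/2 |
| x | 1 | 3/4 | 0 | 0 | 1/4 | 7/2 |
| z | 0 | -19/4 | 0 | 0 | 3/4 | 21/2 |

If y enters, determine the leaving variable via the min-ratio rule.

s1

Column y entries and ratios — s1: 7/(7/2) = 2; s2: -1/4 ≤ 0, skip; x: (7/2)/(3/4) = 14/3.
Smallest ratio is 2 in the row of s1, so s1 leaves.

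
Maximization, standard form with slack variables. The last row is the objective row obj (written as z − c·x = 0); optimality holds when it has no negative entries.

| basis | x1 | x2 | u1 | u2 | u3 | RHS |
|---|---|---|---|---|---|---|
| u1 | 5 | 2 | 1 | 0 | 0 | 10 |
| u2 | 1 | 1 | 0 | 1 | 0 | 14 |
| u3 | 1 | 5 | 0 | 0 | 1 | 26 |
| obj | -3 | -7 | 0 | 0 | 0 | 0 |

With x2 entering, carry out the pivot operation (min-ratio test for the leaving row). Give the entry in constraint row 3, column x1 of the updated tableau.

Ratio test on column x2 — row 1: 10/2 = 5; row 2: 14/1 = 14; row 3: 26/5 = 26/5. Minimum is 5 at row 1 (u1 leaves); pivot element 2.
Divide row 1 by 2; eliminate column x2 from the other rows.
Row 3 update in column x1: 1 − 5·(5/2) = -23/2.

-23/2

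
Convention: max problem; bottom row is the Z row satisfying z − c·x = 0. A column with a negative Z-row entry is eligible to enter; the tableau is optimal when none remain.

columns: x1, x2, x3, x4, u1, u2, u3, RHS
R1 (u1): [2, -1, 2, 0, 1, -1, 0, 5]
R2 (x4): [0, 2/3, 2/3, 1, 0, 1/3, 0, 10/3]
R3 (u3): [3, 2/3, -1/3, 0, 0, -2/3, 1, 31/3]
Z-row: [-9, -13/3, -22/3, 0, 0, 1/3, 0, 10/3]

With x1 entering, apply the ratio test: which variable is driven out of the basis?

u1

Column x1 entries and ratios — u1: 5/2 = 5/2; x4: 0 ≤ 0, skip; u3: (31/3)/3 = 31/9.
Smallest ratio is 5/2 in the row of u1, so u1 leaves.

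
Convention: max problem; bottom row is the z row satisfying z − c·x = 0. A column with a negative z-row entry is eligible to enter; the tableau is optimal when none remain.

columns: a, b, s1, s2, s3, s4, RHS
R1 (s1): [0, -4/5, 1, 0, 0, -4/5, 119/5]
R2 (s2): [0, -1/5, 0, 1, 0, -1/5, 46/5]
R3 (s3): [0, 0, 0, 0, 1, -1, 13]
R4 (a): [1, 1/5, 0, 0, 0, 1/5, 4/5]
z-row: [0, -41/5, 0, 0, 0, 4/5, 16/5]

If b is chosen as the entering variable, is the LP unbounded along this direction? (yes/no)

no

Column b has positive entries in row(s) 4, so the ratio test bounds it — not unbounded.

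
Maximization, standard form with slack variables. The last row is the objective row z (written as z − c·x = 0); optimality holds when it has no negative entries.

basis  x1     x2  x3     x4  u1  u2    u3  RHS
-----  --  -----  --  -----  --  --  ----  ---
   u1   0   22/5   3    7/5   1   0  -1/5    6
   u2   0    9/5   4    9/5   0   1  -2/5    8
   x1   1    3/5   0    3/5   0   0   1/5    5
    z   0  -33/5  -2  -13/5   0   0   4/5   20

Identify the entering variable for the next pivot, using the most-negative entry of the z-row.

x2

Negative z-row entries: x2: -33/5, x3: -2, x4: -13/5.
The most negative is -33/5 in column x2, so x2 enters.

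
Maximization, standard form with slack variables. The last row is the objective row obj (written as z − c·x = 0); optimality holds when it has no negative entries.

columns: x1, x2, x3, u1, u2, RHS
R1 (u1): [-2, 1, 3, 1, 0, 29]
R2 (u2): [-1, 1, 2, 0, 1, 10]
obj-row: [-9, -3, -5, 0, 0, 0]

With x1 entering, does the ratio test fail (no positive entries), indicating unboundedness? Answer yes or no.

Every constraint-row entry in column x1 is ≤ 0, so increasing x1 is unbounded.

yes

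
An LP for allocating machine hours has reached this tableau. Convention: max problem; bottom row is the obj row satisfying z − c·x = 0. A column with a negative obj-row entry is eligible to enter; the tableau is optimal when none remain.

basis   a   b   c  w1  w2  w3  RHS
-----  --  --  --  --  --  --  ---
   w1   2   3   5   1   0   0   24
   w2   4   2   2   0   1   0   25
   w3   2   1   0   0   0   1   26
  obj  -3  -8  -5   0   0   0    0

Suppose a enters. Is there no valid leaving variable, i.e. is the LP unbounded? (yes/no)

Column a has positive entries in row(s) 1, 2, 3, so the ratio test bounds it — not unbounded.

no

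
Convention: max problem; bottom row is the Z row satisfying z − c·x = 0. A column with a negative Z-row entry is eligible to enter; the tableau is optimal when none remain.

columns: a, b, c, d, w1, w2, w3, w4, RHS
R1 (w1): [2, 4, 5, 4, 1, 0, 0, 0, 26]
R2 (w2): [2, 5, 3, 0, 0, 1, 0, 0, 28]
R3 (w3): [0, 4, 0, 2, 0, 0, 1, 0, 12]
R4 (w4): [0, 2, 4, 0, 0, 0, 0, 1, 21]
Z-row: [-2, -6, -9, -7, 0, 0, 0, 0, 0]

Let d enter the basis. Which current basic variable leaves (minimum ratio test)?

w3

Column d entries and ratios — w1: 26/4 = 13/2; w2: 0 ≤ 0, skip; w3: 12/2 = 6; w4: 0 ≤ 0, skip.
Smallest ratio is 6 in the row of w3, so w3 leaves.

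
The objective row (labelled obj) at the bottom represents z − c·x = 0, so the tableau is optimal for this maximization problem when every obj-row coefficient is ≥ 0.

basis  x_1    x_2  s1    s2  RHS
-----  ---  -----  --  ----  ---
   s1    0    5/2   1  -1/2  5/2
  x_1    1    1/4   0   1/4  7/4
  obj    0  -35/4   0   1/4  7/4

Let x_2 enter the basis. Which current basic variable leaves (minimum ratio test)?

s1

Column x_2 entries and ratios — s1: (5/2)/(5/2) = 1; x_1: (7/4)/(1/4) = 7.
Smallest ratio is 1 in the row of s1, so s1 leaves.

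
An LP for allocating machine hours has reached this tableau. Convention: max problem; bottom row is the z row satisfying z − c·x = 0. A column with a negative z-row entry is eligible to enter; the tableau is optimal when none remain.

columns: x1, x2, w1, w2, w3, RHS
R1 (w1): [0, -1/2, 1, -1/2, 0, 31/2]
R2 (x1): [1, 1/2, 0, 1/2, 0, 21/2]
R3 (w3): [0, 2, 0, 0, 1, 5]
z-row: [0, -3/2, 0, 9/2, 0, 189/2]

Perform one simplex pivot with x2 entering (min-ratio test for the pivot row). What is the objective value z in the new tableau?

393/4

Ratio test on column x2 — row 1: entry -1/2 ≤ 0; row 2: (21/2)/(1/2) = 21; row 3: 5/2 = 5/2. Minimum is 5/2 at row 3 (w3 leaves); pivot element 2.
Pivot on row 3; the z-row RHS becomes 189/2 − (-3/2)·(5/2) = 393/4.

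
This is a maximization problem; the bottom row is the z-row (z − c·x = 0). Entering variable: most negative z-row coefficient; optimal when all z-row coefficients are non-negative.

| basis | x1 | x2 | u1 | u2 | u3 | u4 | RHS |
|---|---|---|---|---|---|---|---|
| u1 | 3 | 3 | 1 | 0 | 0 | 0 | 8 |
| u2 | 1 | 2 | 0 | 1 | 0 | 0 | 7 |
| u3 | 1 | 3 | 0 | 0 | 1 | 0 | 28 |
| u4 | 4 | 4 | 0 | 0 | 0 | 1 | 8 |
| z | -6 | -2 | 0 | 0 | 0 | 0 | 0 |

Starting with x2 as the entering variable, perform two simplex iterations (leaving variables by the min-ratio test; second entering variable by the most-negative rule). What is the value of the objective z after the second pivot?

12

Ratio test on column x2 — row 1: 8/3 = 8/3; row 2: 7/2 = 7/2; row 3: 28/3 = 28/3; row 4: 8/4 = 2. Minimum is 2 at row 4 (u4 leaves); pivot element 4.
Pivot on row 4; the z-row RHS becomes 0 − (-2)·2 = 4.
Next entering variable (most negative z-row entry -4): x1.
Ratio test on column x1 — row 1: entry 0 ≤ 0; row 2: entry -1 ≤ 0; row 3: entry -2 ≤ 0; row 4: 2/1 = 2. Minimum is 2 at row 4 (x2 leaves); pivot element 1.
After the second pivot the z-row RHS is 4 − (-4)·2 = 12.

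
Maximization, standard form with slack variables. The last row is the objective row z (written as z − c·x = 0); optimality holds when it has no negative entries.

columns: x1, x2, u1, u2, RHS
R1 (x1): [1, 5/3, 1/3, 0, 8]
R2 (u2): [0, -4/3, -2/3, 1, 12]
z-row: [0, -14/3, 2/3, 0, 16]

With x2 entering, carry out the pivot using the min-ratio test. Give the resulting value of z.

192/5

Ratio test on column x2 — row 1: 8/(5/3) = 24/5; row 2: entry -4/3 ≤ 0. Minimum is 24/5 at row 1 (x1 leaves); pivot element 5/3.
Pivot on row 1; the z-row RHS becomes 16 − (-14/3)·(24/5) = 192/5.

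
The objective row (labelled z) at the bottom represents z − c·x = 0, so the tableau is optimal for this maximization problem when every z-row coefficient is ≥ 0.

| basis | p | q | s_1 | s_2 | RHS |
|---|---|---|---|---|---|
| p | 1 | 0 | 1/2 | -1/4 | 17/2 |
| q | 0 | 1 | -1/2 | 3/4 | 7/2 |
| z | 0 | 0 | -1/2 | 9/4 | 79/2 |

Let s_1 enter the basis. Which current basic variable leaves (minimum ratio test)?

p

Column s_1 entries and ratios — p: (17/2)/(1/2) = 17; q: -1/2 ≤ 0, skip.
Smallest ratio is 17 in the row of p, so p leaves.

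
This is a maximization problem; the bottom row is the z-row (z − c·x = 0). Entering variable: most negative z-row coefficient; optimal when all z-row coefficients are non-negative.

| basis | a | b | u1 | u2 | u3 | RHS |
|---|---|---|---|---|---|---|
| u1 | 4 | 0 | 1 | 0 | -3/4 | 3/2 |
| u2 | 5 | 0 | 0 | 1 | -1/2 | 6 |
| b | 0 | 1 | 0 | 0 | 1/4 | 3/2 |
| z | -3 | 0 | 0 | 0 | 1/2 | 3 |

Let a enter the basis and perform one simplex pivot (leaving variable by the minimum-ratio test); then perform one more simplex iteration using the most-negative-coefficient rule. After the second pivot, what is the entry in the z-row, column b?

1/4

Ratio test on column a — row 1: (3/2)/4 = 3/8; row 2: 6/5 = 6/5; row 3: entry 0 ≤ 0. Minimum is 3/8 at row 1 (u1 leaves); pivot element 4.
Divide row 1 by 4; eliminate column a from the other rows.
Second iteration: most negative z-row entry is -1/16 in column u3, so u3 enters.
Ratio test on column u3 — row 1: entry -3/16 ≤ 0; row 2: (33/8)/(7/16) = 66/7; row 3: (3/2)/(1/4) = 6. Minimum is 6 at row 3 (b leaves); pivot element 1/4.
Divide row 3 by 1/4; eliminate column u3 from the other rows.
After both pivots, the entry at the z-row, column b is 1/4.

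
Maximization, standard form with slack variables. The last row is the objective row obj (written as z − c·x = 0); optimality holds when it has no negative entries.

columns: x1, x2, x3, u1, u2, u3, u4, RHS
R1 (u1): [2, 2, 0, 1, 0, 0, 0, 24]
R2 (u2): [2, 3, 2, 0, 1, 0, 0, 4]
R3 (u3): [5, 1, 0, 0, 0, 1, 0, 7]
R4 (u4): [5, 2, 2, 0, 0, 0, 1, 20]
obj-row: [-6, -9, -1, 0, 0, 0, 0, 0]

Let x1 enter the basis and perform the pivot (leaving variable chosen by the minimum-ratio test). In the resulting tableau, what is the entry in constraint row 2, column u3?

-2/5

Ratio test on column x1 — row 1: 24/2 = 12; row 2: 4/2 = 2; row 3: 7/5 = 7/5; row 4: 20/5 = 4. Minimum is 7/5 at row 3 (u3 leaves); pivot element 5.
Divide row 3 by 5; eliminate column x1 from the other rows.
Row 2 update in column u3: 0 − 2·(1/5) = -2/5.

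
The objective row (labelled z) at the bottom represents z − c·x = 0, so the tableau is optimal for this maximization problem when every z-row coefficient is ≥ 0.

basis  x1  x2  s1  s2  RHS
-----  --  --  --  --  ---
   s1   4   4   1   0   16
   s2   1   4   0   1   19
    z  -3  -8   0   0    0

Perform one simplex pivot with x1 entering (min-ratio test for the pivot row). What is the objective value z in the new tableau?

Ratio test on column x1 — row 1: 16/4 = 4; row 2: 19/1 = 19. Minimum is 4 at row 1 (s1 leaves); pivot element 4.
Pivot on row 1; the z-row RHS becomes 0 − (-3)·4 = 12.

12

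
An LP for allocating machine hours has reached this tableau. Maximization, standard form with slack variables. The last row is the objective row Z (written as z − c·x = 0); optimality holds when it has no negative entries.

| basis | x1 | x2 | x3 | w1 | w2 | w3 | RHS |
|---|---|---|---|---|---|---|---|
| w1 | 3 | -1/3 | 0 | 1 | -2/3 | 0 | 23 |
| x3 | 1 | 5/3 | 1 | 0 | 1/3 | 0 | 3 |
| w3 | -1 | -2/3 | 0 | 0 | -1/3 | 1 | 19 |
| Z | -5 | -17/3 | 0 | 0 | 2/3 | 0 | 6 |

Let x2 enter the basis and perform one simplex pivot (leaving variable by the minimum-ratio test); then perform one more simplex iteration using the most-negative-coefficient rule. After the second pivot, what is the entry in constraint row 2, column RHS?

3

Ratio test on column x2 — row 1: entry -1/3 ≤ 0; row 2: 3/(5/3) = 9/5; row 3: entry -2/3 ≤ 0. Minimum is 9/5 at row 2 (x3 leaves); pivot element 5/3.
Divide row 2 by 5/3; eliminate column x2 from the other rows.
Second iteration: most negative Z-row entry is -8/5 in column x1, so x1 enters.
Ratio test on column x1 — row 1: (118/5)/(16/5) = 59/8; row 2: (9/5)/(3/5) = 3; row 3: entry -3/5 ≤ 0. Minimum is 3 at row 2 (x2 leaves); pivot element 3/5.
Divide row 2 by 3/5; eliminate column x1 from the other rows.
After both pivots, the entry at constraint row 2, column RHS is 3.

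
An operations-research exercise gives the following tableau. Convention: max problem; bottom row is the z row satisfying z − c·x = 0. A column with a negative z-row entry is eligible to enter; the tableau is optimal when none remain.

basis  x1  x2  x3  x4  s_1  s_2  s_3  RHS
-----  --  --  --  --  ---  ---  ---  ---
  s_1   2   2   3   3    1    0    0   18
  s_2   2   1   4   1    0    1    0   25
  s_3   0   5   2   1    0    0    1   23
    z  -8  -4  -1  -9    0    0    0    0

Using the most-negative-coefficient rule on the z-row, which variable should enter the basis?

Negative z-row entries: x1: -8, x2: -4, x3: -1, x4: -9.
The most negative is -9 in column x4, so x4 enters.

x4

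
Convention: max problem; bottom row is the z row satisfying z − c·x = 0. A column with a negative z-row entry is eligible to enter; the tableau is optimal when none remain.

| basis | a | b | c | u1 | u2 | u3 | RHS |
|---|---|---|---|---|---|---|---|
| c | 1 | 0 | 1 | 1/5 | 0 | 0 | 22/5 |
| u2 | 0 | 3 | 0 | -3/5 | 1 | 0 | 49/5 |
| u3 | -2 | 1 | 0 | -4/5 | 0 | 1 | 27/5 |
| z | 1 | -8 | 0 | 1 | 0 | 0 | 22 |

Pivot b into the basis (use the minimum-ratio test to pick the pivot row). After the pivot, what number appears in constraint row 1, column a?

Ratio test on column b — row 1: entry 0 ≤ 0; row 2: (49/5)/3 = 49/15; row 3: (27/5)/1 = 27/5. Minimum is 49/15 at row 2 (u2 leaves); pivot element 3.
Divide row 2 by 3; eliminate column b from the other rows.
Row 1 update in column a: 1 − 0·0 = 1.

1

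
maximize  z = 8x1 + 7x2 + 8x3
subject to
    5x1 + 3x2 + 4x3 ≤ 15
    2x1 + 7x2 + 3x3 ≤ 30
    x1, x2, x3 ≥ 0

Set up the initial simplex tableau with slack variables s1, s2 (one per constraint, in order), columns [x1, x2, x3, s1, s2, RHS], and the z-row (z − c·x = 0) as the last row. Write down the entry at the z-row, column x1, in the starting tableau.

-8

The z-row carries the negated objective coefficients: the x1 entry is -8.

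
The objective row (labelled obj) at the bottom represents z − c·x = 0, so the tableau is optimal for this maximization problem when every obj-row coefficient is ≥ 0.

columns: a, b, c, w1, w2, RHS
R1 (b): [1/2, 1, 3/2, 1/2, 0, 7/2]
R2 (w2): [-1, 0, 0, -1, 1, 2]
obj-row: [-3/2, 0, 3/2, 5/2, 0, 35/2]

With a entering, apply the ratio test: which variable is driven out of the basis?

Column a entries and ratios — b: (7/2)/(1/2) = 7; w2: -1 ≤ 0, skip.
Smallest ratio is 7 in the row of b, so b leaves.

b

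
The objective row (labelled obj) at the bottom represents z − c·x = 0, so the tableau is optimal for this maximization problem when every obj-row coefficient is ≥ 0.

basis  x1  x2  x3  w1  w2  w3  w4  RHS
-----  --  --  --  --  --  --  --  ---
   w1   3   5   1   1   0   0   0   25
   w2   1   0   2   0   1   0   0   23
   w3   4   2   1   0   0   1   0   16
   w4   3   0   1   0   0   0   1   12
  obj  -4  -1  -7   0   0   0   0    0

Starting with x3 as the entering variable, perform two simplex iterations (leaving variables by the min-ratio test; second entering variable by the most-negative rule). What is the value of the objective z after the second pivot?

Ratio test on column x3 — row 1: 25/1 = 25; row 2: 23/2 = 23/2; row 3: 16/1 = 16; row 4: 12/1 = 12. Minimum is 23/2 at row 2 (w2 leaves); pivot element 2.
Pivot on row 2; the obj-row RHS becomes 0 − (-7)·(23/2) = 161/2.
Next entering variable (most negative obj-row entry -1): x2.
Ratio test on column x2 — row 1: (27/2)/5 = 27/10; row 2: entry 0 ≤ 0; row 3: (9/2)/2 = 9/4; row 4: entry 0 ≤ 0. Minimum is 9/4 at row 3 (w3 leaves); pivot element 2.
After the second pivot the obj-row RHS is 161/2 − (-1)·(9/4) = 331/4.

331/4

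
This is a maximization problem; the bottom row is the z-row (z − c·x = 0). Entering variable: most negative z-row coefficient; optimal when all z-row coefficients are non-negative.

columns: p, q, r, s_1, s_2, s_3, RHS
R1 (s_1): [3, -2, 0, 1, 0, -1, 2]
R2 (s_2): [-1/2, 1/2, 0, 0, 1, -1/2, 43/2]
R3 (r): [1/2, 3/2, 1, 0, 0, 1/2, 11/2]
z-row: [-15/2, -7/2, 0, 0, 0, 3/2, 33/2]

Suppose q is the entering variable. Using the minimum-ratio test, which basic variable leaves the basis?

r

Column q entries and ratios — s_1: -2 ≤ 0, skip; s_2: (43/2)/(1/2) = 43; r: (11/2)/(3/2) = 11/3.
Smallest ratio is 11/3 in the row of r, so r leaves.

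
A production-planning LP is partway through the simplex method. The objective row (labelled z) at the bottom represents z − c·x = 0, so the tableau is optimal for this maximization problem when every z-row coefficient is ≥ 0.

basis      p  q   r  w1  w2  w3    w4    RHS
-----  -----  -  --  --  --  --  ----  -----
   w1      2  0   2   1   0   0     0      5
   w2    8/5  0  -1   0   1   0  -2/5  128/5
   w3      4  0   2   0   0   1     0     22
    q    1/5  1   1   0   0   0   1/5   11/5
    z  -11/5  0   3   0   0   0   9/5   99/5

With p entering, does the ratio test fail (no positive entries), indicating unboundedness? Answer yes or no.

Column p has positive entries in row(s) 1, 2, 3, 4, so the ratio test bounds it — not unbounded.

no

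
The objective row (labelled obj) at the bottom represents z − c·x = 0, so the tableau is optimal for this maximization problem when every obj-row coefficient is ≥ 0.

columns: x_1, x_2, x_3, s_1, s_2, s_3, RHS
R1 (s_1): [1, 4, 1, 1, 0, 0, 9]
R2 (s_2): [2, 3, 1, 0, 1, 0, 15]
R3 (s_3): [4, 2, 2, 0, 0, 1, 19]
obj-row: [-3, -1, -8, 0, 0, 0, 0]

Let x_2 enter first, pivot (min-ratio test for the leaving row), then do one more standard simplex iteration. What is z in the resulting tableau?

72

Ratio test on column x_2 — row 1: 9/4 = 9/4; row 2: 15/3 = 5; row 3: 19/2 = 19/2. Minimum is 9/4 at row 1 (s_1 leaves); pivot element 4.
Pivot on row 1; the obj-row RHS becomes 0 − (-1)·(9/4) = 9/4.
Next entering variable (most negative obj-row entry -31/4): x_3.
Ratio test on column x_3 — row 1: (9/4)/(1/4) = 9; row 2: (33/4)/(1/4) = 33; row 3: (29/2)/(3/2) = 29/3. Minimum is 9 at row 1 (x_2 leaves); pivot element 1/4.
After the second pivot the obj-row RHS is 9/4 − (-31/4)·9 = 72.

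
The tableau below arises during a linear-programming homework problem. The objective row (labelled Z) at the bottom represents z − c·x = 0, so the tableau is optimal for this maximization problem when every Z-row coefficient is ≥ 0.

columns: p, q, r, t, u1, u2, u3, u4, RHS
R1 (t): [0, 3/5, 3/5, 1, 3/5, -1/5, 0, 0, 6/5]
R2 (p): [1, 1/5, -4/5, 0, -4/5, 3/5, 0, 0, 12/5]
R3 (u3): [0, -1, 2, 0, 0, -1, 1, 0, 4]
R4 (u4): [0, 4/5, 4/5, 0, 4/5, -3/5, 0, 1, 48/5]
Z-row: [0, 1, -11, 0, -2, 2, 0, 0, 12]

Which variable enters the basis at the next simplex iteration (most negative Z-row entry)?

r

Negative Z-row entries: r: -11, u1: -2.
The most negative is -11 in column r, so r enters.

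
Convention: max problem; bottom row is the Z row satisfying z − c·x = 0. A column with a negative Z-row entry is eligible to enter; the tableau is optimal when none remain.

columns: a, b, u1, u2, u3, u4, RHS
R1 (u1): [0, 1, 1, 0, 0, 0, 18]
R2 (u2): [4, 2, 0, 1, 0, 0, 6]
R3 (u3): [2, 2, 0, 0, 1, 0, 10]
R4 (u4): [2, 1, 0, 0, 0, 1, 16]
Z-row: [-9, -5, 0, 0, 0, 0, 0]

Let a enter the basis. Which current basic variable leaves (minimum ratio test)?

Column a entries and ratios — u1: 0 ≤ 0, skip; u2: 6/4 = 3/2; u3: 10/2 = 5; u4: 16/2 = 8.
Smallest ratio is 3/2 in the row of u2, so u2 leaves.

u2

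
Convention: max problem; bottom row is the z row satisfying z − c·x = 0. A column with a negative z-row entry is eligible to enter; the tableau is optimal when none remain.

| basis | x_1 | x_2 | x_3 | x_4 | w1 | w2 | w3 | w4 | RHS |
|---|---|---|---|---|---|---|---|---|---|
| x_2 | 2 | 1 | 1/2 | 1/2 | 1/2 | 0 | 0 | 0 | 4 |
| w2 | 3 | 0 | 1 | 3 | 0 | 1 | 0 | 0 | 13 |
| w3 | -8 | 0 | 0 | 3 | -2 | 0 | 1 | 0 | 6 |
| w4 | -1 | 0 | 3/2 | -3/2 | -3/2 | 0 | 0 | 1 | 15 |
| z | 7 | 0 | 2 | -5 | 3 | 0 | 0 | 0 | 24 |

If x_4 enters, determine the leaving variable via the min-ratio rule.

w3

Column x_4 entries and ratios — x_2: 4/(1/2) = 8; w2: 13/3 = 13/3; w3: 6/3 = 2; w4: -3/2 ≤ 0, skip.
Smallest ratio is 2 in the row of w3, so w3 leaves.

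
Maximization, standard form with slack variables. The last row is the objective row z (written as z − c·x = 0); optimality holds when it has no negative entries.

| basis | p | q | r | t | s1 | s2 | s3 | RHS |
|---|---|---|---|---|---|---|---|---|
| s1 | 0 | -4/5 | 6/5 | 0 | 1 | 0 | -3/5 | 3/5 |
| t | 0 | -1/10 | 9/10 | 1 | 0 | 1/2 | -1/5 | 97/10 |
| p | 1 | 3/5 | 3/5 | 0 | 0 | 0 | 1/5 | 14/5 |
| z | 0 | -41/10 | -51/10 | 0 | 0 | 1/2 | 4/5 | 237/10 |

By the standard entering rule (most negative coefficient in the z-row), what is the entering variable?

r

Negative z-row entries: q: -41/10, r: -51/10.
The most negative is -51/10 in column r, so r enters.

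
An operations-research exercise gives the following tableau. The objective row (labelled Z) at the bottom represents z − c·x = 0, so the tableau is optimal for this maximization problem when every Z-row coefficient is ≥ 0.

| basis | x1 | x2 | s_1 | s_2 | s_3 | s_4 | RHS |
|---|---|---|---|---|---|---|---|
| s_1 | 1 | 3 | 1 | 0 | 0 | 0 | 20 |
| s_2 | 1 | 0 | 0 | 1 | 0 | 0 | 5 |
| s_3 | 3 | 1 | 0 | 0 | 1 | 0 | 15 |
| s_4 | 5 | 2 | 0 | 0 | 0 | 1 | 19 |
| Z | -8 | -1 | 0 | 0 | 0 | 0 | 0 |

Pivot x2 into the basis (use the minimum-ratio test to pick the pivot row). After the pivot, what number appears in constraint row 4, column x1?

Ratio test on column x2 — row 1: 20/3 = 20/3; row 2: entry 0 ≤ 0; row 3: 15/1 = 15; row 4: 19/2 = 19/2. Minimum is 20/3 at row 1 (s_1 leaves); pivot element 3.
Divide row 1 by 3; eliminate column x2 from the other rows.
Row 4 update in column x1: 5 − 2·(1/3) = 13/3.

13/3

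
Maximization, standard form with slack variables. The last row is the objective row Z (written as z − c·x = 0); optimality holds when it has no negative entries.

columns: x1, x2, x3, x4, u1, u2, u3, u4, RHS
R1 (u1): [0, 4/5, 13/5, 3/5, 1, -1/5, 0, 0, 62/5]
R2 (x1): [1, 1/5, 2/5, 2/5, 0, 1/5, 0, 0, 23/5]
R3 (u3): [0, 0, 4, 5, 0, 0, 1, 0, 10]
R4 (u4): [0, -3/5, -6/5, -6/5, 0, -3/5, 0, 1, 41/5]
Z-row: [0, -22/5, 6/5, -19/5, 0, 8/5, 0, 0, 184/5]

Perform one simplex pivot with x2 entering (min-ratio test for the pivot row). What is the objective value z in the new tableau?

105

Ratio test on column x2 — row 1: (62/5)/(4/5) = 31/2; row 2: (23/5)/(1/5) = 23; row 3: entry 0 ≤ 0; row 4: entry -3/5 ≤ 0. Minimum is 31/2 at row 1 (u1 leaves); pivot element 4/5.
Pivot on row 1; the Z-row RHS becomes 184/5 − (-22/5)·(31/2) = 105.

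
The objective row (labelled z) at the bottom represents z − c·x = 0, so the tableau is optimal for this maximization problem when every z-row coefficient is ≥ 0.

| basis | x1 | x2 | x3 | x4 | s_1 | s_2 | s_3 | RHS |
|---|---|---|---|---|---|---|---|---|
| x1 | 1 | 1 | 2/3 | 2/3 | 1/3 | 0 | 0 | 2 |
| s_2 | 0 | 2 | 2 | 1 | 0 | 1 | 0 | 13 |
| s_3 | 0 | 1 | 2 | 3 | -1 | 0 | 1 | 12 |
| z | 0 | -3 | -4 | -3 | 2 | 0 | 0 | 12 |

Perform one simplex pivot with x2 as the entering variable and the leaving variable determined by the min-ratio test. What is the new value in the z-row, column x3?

Ratio test on column x2 — row 1: 2/1 = 2; row 2: 13/2 = 13/2; row 3: 12/1 = 12. Minimum is 2 at row 1 (x1 leaves); pivot element 1.
Divide row 1 by 1; eliminate column x2 from the other rows.
z-row update in column x3: -4 − (-3)·(2/3) = -2.

-2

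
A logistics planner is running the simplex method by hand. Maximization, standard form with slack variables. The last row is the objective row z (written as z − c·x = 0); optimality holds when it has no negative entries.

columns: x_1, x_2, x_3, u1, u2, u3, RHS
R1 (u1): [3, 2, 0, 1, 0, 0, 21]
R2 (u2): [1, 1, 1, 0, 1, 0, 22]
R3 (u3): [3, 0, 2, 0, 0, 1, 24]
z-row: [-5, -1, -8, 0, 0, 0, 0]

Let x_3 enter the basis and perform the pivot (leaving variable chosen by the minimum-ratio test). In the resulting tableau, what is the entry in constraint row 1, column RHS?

Ratio test on column x_3 — row 1: entry 0 ≤ 0; row 2: 22/1 = 22; row 3: 24/2 = 12. Minimum is 12 at row 3 (u3 leaves); pivot element 2.
Divide row 3 by 2; eliminate column x_3 from the other rows.
Row 1 update in column RHS: 21 − 0·12 = 21.

21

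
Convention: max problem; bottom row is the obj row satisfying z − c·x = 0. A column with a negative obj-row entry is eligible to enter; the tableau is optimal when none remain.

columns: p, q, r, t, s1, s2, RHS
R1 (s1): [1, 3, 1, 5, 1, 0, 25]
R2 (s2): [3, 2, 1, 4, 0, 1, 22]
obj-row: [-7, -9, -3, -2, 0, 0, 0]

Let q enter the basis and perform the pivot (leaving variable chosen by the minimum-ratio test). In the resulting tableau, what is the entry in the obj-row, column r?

0

Ratio test on column q — row 1: 25/3 = 25/3; row 2: 22/2 = 11. Minimum is 25/3 at row 1 (s1 leaves); pivot element 3.
Divide row 1 by 3; eliminate column q from the other rows.
obj-row update in column r: -3 − (-9)·(1/3) = 0.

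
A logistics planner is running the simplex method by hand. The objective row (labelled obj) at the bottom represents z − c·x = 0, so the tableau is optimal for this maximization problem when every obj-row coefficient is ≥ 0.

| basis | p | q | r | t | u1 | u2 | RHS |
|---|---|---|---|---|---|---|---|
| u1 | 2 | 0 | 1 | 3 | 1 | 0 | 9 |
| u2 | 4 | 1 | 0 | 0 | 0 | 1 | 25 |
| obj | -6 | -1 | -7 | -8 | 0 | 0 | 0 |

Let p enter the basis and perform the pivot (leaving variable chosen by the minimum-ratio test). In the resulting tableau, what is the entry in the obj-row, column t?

Ratio test on column p — row 1: 9/2 = 9/2; row 2: 25/4 = 25/4. Minimum is 9/2 at row 1 (u1 leaves); pivot element 2.
Divide row 1 by 2; eliminate column p from the other rows.
obj-row update in column t: -8 − (-6)·(3/2) = 1.

1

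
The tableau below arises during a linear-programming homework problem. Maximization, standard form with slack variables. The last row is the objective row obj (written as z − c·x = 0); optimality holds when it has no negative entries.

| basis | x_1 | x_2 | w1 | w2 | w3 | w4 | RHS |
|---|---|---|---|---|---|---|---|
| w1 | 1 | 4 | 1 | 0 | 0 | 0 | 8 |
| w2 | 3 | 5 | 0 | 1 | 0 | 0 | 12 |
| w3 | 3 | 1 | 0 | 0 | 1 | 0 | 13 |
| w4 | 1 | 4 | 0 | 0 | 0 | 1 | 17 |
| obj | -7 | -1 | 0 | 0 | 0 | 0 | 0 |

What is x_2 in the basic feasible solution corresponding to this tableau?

0

x_2 is not in the basis, so in the current basic feasible solution x_2 = 0.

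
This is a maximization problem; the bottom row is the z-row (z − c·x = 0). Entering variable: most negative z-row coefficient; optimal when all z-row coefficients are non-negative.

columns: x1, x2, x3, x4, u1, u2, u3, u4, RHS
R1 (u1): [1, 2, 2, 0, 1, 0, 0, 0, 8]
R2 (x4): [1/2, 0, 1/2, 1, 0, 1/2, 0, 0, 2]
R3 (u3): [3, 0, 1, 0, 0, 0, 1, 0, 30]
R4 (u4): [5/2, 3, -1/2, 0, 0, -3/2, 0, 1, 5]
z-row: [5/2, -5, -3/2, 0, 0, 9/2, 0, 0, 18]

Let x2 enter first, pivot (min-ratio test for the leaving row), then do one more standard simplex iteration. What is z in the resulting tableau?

Ratio test on column x2 — row 1: 8/2 = 4; row 2: entry 0 ≤ 0; row 3: entry 0 ≤ 0; row 4: 5/3 = 5/3. Minimum is 5/3 at row 4 (u4 leaves); pivot element 3.
Pivot on row 4; the z-row RHS becomes 18 − (-5)·(5/3) = 79/3.
Next entering variable (most negative z-row entry -7/3): x3.
Ratio test on column x3 — row 1: (14/3)/(7/3) = 2; row 2: 2/(1/2) = 4; row 3: 30/1 = 30; row 4: entry -1/6 ≤ 0. Minimum is 2 at row 1 (u1 leaves); pivot element 7/3.
After the second pivot the z-row RHS is 79/3 − (-7/3)·2 = 31.

31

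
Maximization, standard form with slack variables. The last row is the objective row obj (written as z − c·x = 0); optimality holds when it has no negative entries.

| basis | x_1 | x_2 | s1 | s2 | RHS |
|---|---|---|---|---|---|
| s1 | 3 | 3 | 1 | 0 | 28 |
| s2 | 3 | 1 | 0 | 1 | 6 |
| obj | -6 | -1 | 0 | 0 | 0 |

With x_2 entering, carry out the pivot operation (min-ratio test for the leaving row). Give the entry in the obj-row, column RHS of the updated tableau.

6

Ratio test on column x_2 — row 1: 28/3 = 28/3; row 2: 6/1 = 6. Minimum is 6 at row 2 (s2 leaves); pivot element 1.
Divide row 2 by 1; eliminate column x_2 from the other rows.
obj-row update in column RHS: 0 − (-1)·6 = 6.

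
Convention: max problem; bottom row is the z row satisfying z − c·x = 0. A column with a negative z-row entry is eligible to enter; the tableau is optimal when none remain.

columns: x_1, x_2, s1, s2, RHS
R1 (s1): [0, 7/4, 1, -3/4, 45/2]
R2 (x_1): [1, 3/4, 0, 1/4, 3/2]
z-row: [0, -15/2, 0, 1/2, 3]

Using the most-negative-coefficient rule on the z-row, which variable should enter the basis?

x_2

Negative z-row entries: x_2: -15/2.
The most negative is -15/2 in column x_2, so x_2 enters.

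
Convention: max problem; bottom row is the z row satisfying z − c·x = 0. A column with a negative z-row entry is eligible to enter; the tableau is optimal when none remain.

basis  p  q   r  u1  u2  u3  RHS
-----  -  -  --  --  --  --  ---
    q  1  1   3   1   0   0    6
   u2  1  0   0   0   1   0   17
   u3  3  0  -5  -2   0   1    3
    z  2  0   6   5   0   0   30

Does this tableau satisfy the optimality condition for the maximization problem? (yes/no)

yes

Every z-row coefficient is ≥ 0, so the tableau is optimal.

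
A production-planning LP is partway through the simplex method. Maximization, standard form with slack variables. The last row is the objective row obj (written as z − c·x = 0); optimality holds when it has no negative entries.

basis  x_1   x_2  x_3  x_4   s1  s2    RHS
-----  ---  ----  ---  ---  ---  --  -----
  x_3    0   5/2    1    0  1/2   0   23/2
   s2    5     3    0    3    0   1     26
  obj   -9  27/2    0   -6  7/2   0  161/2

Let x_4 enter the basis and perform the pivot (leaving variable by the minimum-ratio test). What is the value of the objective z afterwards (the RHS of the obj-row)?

265/2

Ratio test on column x_4 — row 1: entry 0 ≤ 0; row 2: 26/3 = 26/3. Minimum is 26/3 at row 2 (s2 leaves); pivot element 3.
Pivot on row 2; the obj-row RHS becomes 161/2 − (-6)·(26/3) = 265/2.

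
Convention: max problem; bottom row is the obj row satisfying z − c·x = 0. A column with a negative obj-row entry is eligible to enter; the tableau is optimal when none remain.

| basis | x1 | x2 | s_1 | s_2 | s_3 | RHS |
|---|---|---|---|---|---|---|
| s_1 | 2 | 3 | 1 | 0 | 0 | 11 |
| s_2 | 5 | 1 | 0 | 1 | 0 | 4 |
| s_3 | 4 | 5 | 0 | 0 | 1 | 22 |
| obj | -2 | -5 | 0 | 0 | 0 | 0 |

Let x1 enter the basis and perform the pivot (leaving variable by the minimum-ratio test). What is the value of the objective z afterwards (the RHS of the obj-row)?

Ratio test on column x1 — row 1: 11/2 = 11/2; row 2: 4/5 = 4/5; row 3: 22/4 = 11/2. Minimum is 4/5 at row 2 (s_2 leaves); pivot element 5.
Pivot on row 2; the obj-row RHS becomes 0 − (-2)·(4/5) = 8/5.

8/5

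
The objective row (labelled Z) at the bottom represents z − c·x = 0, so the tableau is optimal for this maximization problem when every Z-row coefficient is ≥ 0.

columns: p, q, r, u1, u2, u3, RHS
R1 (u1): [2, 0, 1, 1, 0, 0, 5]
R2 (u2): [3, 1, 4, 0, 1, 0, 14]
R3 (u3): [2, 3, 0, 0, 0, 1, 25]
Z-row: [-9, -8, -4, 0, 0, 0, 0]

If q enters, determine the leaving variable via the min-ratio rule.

Column q entries and ratios — u1: 0 ≤ 0, skip; u2: 14/1 = 14; u3: 25/3 = 25/3.
Smallest ratio is 25/3 in the row of u3, so u3 leaves.

u3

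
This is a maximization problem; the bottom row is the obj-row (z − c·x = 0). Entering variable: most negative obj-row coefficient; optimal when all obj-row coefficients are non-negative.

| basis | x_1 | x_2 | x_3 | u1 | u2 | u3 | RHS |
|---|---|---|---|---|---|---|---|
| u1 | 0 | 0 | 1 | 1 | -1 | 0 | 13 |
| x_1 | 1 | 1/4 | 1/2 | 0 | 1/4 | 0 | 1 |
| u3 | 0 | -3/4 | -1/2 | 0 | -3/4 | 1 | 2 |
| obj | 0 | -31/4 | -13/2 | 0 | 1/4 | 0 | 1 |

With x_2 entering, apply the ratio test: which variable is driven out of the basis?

x_1

Column x_2 entries and ratios — u1: 0 ≤ 0, skip; x_1: 1/(1/4) = 4; u3: -3/4 ≤ 0, skip.
Smallest ratio is 4 in the row of x_1, so x_1 leaves.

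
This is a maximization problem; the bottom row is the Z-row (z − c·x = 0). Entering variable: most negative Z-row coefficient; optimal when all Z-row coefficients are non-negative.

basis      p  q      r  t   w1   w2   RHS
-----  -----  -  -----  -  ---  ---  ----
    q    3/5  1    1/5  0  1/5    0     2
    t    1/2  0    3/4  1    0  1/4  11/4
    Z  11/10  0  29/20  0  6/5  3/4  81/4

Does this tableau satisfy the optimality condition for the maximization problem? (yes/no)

yes

Every Z-row coefficient is ≥ 0, so the tableau is optimal.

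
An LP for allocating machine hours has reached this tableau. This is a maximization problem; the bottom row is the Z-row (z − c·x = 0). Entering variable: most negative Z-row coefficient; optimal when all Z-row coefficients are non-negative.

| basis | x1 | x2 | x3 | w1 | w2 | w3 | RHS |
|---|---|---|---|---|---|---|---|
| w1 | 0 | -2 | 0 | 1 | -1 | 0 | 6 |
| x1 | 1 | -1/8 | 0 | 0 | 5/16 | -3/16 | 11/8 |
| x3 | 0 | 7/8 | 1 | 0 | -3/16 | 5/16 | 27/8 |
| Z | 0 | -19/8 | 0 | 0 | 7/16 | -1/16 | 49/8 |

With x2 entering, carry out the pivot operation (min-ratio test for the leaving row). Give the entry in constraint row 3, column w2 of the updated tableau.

-3/14

Ratio test on column x2 — row 1: entry -2 ≤ 0; row 2: entry -1/8 ≤ 0; row 3: (27/8)/(7/8) = 27/7. Minimum is 27/7 at row 3 (x3 leaves); pivot element 7/8.
Divide row 3 by 7/8; eliminate column x2 from the other rows.
In the new row 3, the w2 entry is the old entry divided by the pivot: (-3/16)/(7/8) = -3/14.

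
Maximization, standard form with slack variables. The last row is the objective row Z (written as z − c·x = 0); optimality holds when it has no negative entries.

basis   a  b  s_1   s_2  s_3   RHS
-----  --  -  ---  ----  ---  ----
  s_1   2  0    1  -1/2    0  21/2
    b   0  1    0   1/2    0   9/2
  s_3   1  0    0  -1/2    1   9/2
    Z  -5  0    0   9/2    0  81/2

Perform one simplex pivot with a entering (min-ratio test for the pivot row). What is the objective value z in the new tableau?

63

Ratio test on column a — row 1: (21/2)/2 = 21/4; row 2: entry 0 ≤ 0; row 3: (9/2)/1 = 9/2. Minimum is 9/2 at row 3 (s_3 leaves); pivot element 1.
Pivot on row 3; the Z-row RHS becomes 81/2 − (-5)·(9/2) = 63.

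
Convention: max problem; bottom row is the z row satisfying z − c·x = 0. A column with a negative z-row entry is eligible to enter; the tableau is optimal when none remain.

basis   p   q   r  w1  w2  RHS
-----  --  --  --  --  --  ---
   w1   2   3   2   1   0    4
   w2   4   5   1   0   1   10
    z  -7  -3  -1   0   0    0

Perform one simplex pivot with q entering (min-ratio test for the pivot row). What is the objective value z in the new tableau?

4

Ratio test on column q — row 1: 4/3 = 4/3; row 2: 10/5 = 2. Minimum is 4/3 at row 1 (w1 leaves); pivot element 3.
Pivot on row 1; the z-row RHS becomes 0 − (-3)·(4/3) = 4.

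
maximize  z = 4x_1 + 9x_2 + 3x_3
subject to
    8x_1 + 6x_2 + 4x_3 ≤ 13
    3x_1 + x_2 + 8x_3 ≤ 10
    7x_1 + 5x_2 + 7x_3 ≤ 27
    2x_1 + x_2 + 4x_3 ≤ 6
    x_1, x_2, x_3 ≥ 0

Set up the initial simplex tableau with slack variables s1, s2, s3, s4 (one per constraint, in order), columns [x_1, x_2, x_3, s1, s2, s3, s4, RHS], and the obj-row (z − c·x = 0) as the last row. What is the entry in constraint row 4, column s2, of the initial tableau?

Slack s2 belongs to constraint 2; its column is the unit vector e_2, so the entry in row 4 is 0.

0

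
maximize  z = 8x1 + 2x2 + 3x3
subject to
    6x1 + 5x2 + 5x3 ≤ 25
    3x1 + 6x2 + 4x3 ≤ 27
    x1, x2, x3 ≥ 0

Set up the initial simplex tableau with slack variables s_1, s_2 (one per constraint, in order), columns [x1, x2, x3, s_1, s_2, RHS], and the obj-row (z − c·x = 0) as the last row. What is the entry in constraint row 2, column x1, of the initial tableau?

3

Constraint 2 has coefficient 3 on x1.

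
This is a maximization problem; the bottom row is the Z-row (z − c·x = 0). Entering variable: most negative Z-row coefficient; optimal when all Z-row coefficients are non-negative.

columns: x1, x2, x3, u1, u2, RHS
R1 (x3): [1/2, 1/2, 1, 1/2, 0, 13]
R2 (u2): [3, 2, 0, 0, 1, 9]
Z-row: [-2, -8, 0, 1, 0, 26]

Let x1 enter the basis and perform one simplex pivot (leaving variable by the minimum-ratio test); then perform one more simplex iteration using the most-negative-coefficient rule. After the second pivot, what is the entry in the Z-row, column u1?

1

Ratio test on column x1 — row 1: 13/(1/2) = 26; row 2: 9/3 = 3. Minimum is 3 at row 2 (u2 leaves); pivot element 3.
Divide row 2 by 3; eliminate column x1 from the other rows.
Second iteration: most negative Z-row entry is -20/3 in column x2, so x2 enters.
Ratio test on column x2 — row 1: (23/2)/(1/6) = 69; row 2: 3/(2/3) = 9/2. Minimum is 9/2 at row 2 (x1 leaves); pivot element 2/3.
Divide row 2 by 2/3; eliminate column x2 from the other rows.
After both pivots, the entry at the Z-row, column u1 is 1.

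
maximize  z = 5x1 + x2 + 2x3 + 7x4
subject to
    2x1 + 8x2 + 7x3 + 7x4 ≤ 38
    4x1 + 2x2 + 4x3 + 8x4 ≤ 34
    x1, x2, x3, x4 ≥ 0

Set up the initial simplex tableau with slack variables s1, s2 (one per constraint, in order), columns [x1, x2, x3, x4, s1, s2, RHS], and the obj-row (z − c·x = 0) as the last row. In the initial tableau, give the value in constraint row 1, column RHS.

38

The RHS of constraint 1 is b_1 = 38.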